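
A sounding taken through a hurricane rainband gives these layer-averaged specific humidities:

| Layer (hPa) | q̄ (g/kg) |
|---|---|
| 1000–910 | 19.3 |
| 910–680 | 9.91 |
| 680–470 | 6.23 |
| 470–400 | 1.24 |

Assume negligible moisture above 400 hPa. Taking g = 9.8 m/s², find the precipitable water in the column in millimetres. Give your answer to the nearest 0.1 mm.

Precipitable water is the column-integrated vapour mass per unit area: PW = (1/g) Σ q̄ Δp, with q in kg/kg and Δp in Pa (1 kg/m² of water = 1 mm).
Layer 1000–910 hPa: Δp = 90 hPa = 9000 Pa, q̄ = 0.0193 kg/kg → 0.0193 × 9000 / 9.8 = 17.72 mm
Layer 910–680 hPa: Δp = 230 hPa = 23000 Pa, q̄ = 0.00991 kg/kg → 0.00991 × 23000 / 9.8 = 23.26 mm
Layer 680–470 hPa: Δp = 210 hPa = 21000 Pa, q̄ = 0.00623 kg/kg → 0.00623 × 21000 / 9.8 = 13.35 mm
Layer 470–400 hPa: Δp = 70 hPa = 7000 Pa, q̄ = 0.00124 kg/kg → 0.00124 × 7000 / 9.8 = 0.89 mm
PW = 17.72 + 23.26 + 13.35 + 0.89 = 55.22 ≈ 55.2 mm.

PW ≈ 55.2 mm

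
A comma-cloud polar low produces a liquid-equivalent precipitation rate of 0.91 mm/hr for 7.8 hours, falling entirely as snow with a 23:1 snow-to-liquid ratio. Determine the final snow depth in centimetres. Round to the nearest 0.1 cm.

Liquid-equivalent depth = 0.91 × 7.8 = 7.098 mm.
Snow depth = 7.098 mm × 23 = 163.254 mm = 16.3 cm.

snow depth ≈ 16.3 cm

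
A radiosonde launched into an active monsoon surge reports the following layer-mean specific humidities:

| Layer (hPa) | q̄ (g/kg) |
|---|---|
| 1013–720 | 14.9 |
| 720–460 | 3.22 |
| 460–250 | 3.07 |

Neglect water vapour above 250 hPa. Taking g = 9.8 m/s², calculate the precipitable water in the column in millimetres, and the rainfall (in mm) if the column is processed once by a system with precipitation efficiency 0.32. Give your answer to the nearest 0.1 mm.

PW ≈ 59.7 mm; rainfall ≈ 19.1 mm

Precipitable water is the column-integrated vapour mass per unit area: PW = (1/g) Σ q̄ Δp, with q in kg/kg and Δp in Pa (1 kg/m² of water = 1 mm).
Layer 1013–720 hPa: Δp = 293 hPa = 29300 Pa, q̄ = 0.0149 kg/kg → 0.0149 × 29300 / 9.8 = 44.55 mm
Layer 720–460 hPa: Δp = 260 hPa = 26000 Pa, q̄ = 0.00322 kg/kg → 0.00322 × 26000 / 9.8 = 8.54 mm
Layer 460–250 hPa: Δp = 210 hPa = 21000 Pa, q̄ = 0.00307 kg/kg → 0.00307 × 21000 / 9.8 = 6.58 mm
PW = 44.55 + 8.54 + 6.58 = 59.67 ≈ 59.7 mm.
Rainfall = ε × PW = 0.32 × 59.7 = 19.1 mm.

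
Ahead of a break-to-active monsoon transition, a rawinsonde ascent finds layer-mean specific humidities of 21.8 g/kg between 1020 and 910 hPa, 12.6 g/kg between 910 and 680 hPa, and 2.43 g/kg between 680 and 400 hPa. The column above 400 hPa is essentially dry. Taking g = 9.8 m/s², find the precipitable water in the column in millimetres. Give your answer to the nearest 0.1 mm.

PW ≈ 61.0 mm

Precipitable water is the column-integrated vapour mass per unit area: PW = (1/g) Σ q̄ Δp, with q in kg/kg and Δp in Pa (1 kg/m² of water = 1 mm).
Layer 1020–910 hPa: Δp = 110 hPa = 11000 Pa, q̄ = 0.0218 kg/kg → 0.0218 × 11000 / 9.8 = 24.47 mm
Layer 910–680 hPa: Δp = 230 hPa = 23000 Pa, q̄ = 0.0126 kg/kg → 0.0126 × 23000 / 9.8 = 29.57 mm
Layer 680–400 hPa: Δp = 280 hPa = 28000 Pa, q̄ = 0.00243 kg/kg → 0.00243 × 28000 / 9.8 = 6.94 mm
PW = 24.47 + 29.57 + 6.94 = 60.98 ≈ 61.0 mm.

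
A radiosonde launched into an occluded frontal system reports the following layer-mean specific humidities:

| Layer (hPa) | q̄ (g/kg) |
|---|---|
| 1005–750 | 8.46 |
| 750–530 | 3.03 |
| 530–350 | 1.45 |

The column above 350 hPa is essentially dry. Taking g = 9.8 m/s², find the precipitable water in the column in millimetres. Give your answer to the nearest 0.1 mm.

PW ≈ 31.5 mm

Precipitable water is the column-integrated vapour mass per unit area: PW = (1/g) Σ q̄ Δp, with q in kg/kg and Δp in Pa (1 kg/m² of water = 1 mm).
Layer 1005–750 hPa: Δp = 255 hPa = 25500 Pa, q̄ = 0.00846 kg/kg → 0.00846 × 25500 / 9.8 = 22.01 mm
Layer 750–530 hPa: Δp = 220 hPa = 22000 Pa, q̄ = 0.00303 kg/kg → 0.00303 × 22000 / 9.8 = 6.80 mm
Layer 530–350 hPa: Δp = 180 hPa = 18000 Pa, q̄ = 0.00145 kg/kg → 0.00145 × 18000 / 9.8 = 2.66 mm
PW = 22.01 + 6.80 + 2.66 = 31.47 ≈ 31.5 mm.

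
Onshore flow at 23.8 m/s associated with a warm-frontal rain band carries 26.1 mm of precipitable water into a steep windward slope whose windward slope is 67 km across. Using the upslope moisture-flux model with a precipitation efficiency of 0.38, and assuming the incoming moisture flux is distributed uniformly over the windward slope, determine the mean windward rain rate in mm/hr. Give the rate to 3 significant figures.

R ≈ 12.7 mm/hr

Incoming column moisture flux per unit ridge length: F = V × PW = 23.8 × 26.1 = 621.18 mm·m/s.
Spread over the 67 km slope with efficiency ε = 0.38: R = ε·F/W = 0.38 × 621.18 / 67000 m = 3.523e-03 mm/s.
R = 3.523e-03 × 3600 = 12.7 mm/hr.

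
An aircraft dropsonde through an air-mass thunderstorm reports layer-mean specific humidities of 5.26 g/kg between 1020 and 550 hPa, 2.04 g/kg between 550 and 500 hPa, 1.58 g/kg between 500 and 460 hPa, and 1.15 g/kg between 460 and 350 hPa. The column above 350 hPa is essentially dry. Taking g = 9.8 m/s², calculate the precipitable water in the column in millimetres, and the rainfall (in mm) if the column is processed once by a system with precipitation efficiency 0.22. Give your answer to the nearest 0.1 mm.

Precipitable water is the column-integrated vapour mass per unit area: PW = (1/g) Σ q̄ Δp, with q in kg/kg and Δp in Pa (1 kg/m² of water = 1 mm).
Layer 1020–550 hPa: Δp = 470 hPa = 47000 Pa, q̄ = 0.00526 kg/kg → 0.00526 × 47000 / 9.8 = 25.23 mm
Layer 550–500 hPa: Δp = 50 hPa = 5000 Pa, q̄ = 0.00204 kg/kg → 0.00204 × 5000 / 9.8 = 1.04 mm
Layer 500–460 hPa: Δp = 40 hPa = 4000 Pa, q̄ = 0.00158 kg/kg → 0.00158 × 4000 / 9.8 = 0.64 mm
Layer 460–350 hPa: Δp = 110 hPa = 11000 Pa, q̄ = 0.00115 kg/kg → 0.00115 × 11000 / 9.8 = 1.29 mm
PW = 25.23 + 1.04 + 0.64 + 1.29 = 28.20 ≈ 28.2 mm.
Rainfall = ε × PW = 0.22 × 28.2 = 6.2 mm.

PW ≈ 28.2 mm; rainfall ≈ 6.2 mm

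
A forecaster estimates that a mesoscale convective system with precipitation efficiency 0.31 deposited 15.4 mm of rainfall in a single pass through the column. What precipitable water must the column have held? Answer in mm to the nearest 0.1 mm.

PW = rainfall / ε = 15.4 / 0.31 = 49.7 mm.

PW ≈ 49.7 mm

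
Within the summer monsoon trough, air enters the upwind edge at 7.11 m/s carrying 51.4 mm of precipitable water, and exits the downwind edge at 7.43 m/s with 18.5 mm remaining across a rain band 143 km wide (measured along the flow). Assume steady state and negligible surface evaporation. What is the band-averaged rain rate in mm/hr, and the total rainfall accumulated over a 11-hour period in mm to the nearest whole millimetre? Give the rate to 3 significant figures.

Column moisture flux per unit crosswind length is F = V × PW.
Inflow: F_in = 7.11 × 51.4 = 365.454 mm·m/s
Outflow: F_out = 7.43 × 18.5 = 137.455 mm·m/s
Steady-state rate R = (F_in − F_out)/L = (365.454 − 137.455) / 143000 m = 1.594e-03 mm/s.
R = 1.594e-03 × 3600 = 5.74 mm/hr.
Over 11 h: total = 5.74 × 11 = 63.14 ≈ 63 mm.

R ≈ 5.74 mm/hr; total ≈ 63 mm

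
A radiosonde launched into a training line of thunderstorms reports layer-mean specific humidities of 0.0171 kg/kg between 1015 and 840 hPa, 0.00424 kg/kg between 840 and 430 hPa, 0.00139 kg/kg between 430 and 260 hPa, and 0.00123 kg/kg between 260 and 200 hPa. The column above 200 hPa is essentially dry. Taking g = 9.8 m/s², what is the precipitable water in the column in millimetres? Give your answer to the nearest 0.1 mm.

PW ≈ 51.4 mm

Precipitable water is the column-integrated vapour mass per unit area: PW = (1/g) Σ q̄ Δp, with q in kg/kg and Δp in Pa (1 kg/m² of water = 1 mm).
Layer 1015–840 hPa: Δp = 175 hPa = 17500 Pa, q̄ = 0.0171 kg/kg → 0.0171 × 17500 / 9.8 = 30.54 mm
Layer 840–430 hPa: Δp = 410 hPa = 41000 Pa, q̄ = 0.00424 kg/kg → 0.00424 × 41000 / 9.8 = 17.74 mm
Layer 430–260 hPa: Δp = 170 hPa = 17000 Pa, q̄ = 0.00139 kg/kg → 0.00139 × 17000 / 9.8 = 2.41 mm
Layer 260–200 hPa: Δp = 60 hPa = 6000 Pa, q̄ = 0.00123 kg/kg → 0.00123 × 6000 / 9.8 = 0.75 mm
PW = 30.54 + 17.74 + 2.41 + 0.75 = 51.44 ≈ 51.4 mm.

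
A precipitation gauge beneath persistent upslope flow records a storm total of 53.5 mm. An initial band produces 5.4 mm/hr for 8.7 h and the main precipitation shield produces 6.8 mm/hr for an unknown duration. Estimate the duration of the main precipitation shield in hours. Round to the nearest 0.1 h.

duration ≈ 1.0 h

Known phases: 5.4 × 8.7 = 46.98 mm.
Remaining depth = 53.5 − 46.98 = 6.52 mm.
Duration = 6.52 / 6.8 = 1.0 h.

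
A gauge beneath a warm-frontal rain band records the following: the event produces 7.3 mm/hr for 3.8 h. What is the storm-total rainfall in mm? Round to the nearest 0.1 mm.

Total = Σ Rᵢ Δtᵢ = 7.3 × 3.8
      = 27.74 = 27.7 mm.

total ≈ 27.7 mm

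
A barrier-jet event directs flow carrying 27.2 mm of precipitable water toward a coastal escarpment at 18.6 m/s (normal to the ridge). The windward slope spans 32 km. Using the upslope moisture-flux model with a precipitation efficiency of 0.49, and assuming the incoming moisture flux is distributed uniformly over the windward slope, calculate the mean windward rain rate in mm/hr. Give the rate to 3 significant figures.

R ≈ 27.9 mm/hr

Incoming column moisture flux per unit ridge length: F = V × PW = 18.6 × 27.2 = 505.92 mm·m/s.
Spread over the 32 km slope with efficiency ε = 0.49: R = ε·F/W = 0.49 × 505.92 / 32000 m = 7.747e-03 mm/s.
R = 7.747e-03 × 3600 = 27.9 mm/hr.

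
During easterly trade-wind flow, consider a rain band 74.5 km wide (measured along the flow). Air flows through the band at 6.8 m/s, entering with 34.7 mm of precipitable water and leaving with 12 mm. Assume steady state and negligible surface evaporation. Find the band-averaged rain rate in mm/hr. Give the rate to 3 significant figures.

R ≈ 7.46 mm/hr

Column moisture flux per unit crosswind length is F = V × PW.
Inflow: F_in = 6.8 × 34.7 = 235.96 mm·m/s
Outflow: F_out = 6.8 × 12 = 81.6 mm·m/s
Steady-state rate R = (F_in − F_out)/L = (235.96 − 81.6) / 74500 m = 2.072e-03 mm/s.
R = 2.072e-03 × 3600 = 7.46 mm/hr.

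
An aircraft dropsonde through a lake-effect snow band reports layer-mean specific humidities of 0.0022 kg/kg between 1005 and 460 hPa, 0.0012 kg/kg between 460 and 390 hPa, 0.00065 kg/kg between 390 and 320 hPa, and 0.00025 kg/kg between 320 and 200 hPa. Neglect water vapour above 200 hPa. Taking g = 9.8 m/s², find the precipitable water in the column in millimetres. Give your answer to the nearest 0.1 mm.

Precipitable water is the column-integrated vapour mass per unit area: PW = (1/g) Σ q̄ Δp, with q in kg/kg and Δp in Pa (1 kg/m² of water = 1 mm).
Layer 1005–460 hPa: Δp = 545 hPa = 54500 Pa, q̄ = 0.0022 kg/kg → 0.0022 × 54500 / 9.8 = 12.23 mm
Layer 460–390 hPa: Δp = 70 hPa = 7000 Pa, q̄ = 0.0012 kg/kg → 0.0012 × 7000 / 9.8 = 0.86 mm
Layer 390–320 hPa: Δp = 70 hPa = 7000 Pa, q̄ = 0.00065 kg/kg → 0.00065 × 7000 / 9.8 = 0.46 mm
Layer 320–200 hPa: Δp = 120 hPa = 12000 Pa, q̄ = 0.00025 kg/kg → 0.00025 × 12000 / 9.8 = 0.31 mm
PW = 12.23 + 0.86 + 0.46 + 0.31 = 13.86 ≈ 13.9 mm.

PW ≈ 13.9 mm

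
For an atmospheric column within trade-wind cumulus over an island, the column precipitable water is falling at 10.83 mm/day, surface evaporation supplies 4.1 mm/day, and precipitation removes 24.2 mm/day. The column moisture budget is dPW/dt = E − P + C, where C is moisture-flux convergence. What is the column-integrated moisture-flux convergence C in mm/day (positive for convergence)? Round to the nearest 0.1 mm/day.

dPW/dt = -10.83 mm/day.
C = dPW/dt − E + P = (-10.83) − 4.1 + 24.2 = 9.3 mm/day.

C ≈ 9.3 mm/day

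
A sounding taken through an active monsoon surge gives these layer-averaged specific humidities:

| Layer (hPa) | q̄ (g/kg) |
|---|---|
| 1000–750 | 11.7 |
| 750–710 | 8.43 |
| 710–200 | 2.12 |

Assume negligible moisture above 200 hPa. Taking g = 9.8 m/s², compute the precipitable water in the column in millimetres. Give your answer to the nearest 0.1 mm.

PW ≈ 44.3 mm

Precipitable water is the column-integrated vapour mass per unit area: PW = (1/g) Σ q̄ Δp, with q in kg/kg and Δp in Pa (1 kg/m² of water = 1 mm).
Layer 1000–750 hPa: Δp = 250 hPa = 25000 Pa, q̄ = 0.0117 kg/kg → 0.0117 × 25000 / 9.8 = 29.85 mm
Layer 750–710 hPa: Δp = 40 hPa = 4000 Pa, q̄ = 0.00843 kg/kg → 0.00843 × 4000 / 9.8 = 3.44 mm
Layer 710–200 hPa: Δp = 510 hPa = 51000 Pa, q̄ = 0.00212 kg/kg → 0.00212 × 51000 / 9.8 = 11.03 mm
PW = 29.85 + 3.44 + 11.03 = 44.32 ≈ 44.3 mm.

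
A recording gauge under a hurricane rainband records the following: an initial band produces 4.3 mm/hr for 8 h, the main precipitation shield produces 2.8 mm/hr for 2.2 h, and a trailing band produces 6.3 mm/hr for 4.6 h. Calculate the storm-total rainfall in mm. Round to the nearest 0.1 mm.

Total = Σ Rᵢ Δtᵢ = 4.3 × 8 + 2.8 × 2.2 + 6.3 × 4.6
      = 34.4 + 6.16 + 28.98 = 69.5 mm.

total ≈ 69.5 mm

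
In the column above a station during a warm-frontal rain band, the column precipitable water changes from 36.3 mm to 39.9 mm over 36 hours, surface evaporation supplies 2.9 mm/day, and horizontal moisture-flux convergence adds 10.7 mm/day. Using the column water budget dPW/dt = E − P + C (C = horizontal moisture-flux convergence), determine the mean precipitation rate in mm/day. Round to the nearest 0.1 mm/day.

dPW/dt = (39.9 − 36.3) mm / (36/24 day) = +2.400 mm/day.
P = E + C − dPW/dt = 2.9 + (10.7) − (+2.400) = 11.2 mm/day.

P ≈ 11.2 mm/day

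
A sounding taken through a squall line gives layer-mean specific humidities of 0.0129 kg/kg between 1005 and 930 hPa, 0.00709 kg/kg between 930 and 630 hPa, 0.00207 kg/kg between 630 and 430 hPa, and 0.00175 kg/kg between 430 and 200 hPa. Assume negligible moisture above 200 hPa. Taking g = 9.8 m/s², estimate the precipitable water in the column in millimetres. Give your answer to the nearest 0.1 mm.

PW ≈ 39.9 mm

Precipitable water is the column-integrated vapour mass per unit area: PW = (1/g) Σ q̄ Δp, with q in kg/kg and Δp in Pa (1 kg/m² of water = 1 mm).
Layer 1005–930 hPa: Δp = 75 hPa = 7500 Pa, q̄ = 0.0129 kg/kg → 0.0129 × 7500 / 9.8 = 9.87 mm
Layer 930–630 hPa: Δp = 300 hPa = 30000 Pa, q̄ = 0.00709 kg/kg → 0.00709 × 30000 / 9.8 = 21.70 mm
Layer 630–430 hPa: Δp = 200 hPa = 20000 Pa, q̄ = 0.00207 kg/kg → 0.00207 × 20000 / 9.8 = 4.22 mm
Layer 430–200 hPa: Δp = 230 hPa = 23000 Pa, q̄ = 0.00175 kg/kg → 0.00175 × 23000 / 9.8 = 4.11 mm
PW = 9.87 + 21.70 + 4.22 + 4.11 = 39.90 ≈ 39.9 mm.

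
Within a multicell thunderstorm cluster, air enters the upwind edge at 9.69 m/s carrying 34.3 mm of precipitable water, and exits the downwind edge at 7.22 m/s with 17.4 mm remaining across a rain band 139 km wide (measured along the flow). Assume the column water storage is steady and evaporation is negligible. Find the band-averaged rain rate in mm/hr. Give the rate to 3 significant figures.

R ≈ 5.35 mm/hr

Column moisture flux per unit crosswind length is F = V × PW.
Inflow: F_in = 9.69 × 34.3 = 332.367 mm·m/s
Outflow: F_out = 7.22 × 17.4 = 125.628 mm·m/s
Steady-state rate R = (F_in − F_out)/L = (332.367 − 125.628) / 139000 m = 1.487e-03 mm/s.
R = 1.487e-03 × 3600 = 5.35 mm/hr.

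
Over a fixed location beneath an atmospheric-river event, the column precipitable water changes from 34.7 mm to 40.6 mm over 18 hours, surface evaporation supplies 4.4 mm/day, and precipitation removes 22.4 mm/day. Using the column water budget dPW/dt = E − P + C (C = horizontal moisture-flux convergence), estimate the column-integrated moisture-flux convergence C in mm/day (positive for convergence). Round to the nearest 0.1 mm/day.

C ≈ 25.9 mm/day

dPW/dt = (40.6 − 34.7) mm / (18/24 day) = +7.867 mm/day.
C = dPW/dt − E + P = (+7.867) − 4.4 + 22.4 = 25.9 mm/day.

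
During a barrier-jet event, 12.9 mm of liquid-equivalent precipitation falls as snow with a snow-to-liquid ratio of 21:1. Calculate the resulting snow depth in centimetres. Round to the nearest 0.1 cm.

Snow depth = liquid × ratio = 12.9 mm × 21 = 270.9 mm = 27.1 cm.

snow depth ≈ 27.1 cm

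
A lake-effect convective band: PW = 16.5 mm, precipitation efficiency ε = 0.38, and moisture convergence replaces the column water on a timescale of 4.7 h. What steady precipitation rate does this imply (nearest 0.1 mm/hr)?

Each overturning extracts ε × PW = 0.38 × 16.5 = 6.27 mm.
Rate = ε·PW / τ = 6.27 / 4.7 h = 1.3 mm/hr.

R ≈ 1.3 mm/hr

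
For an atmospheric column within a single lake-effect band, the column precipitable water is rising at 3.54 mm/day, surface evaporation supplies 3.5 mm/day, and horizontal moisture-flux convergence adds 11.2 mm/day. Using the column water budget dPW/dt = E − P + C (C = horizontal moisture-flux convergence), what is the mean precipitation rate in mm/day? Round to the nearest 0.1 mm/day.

P ≈ 11.2 mm/day

dPW/dt = +3.54 mm/day.
P = E + C − dPW/dt = 3.5 + (11.2) − (+3.54) = 11.2 mm/day.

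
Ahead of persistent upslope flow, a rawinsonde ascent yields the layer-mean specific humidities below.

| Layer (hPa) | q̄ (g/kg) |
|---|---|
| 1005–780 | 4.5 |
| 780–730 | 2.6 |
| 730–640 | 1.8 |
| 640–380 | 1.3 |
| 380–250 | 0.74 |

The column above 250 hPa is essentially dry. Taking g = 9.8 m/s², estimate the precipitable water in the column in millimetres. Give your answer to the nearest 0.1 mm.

PW ≈ 17.7 mm

Precipitable water is the column-integrated vapour mass per unit area: PW = (1/g) Σ q̄ Δp, with q in kg/kg and Δp in Pa (1 kg/m² of water = 1 mm).
Layer 1005–780 hPa: Δp = 225 hPa = 22500 Pa, q̄ = 0.0045 kg/kg → 0.0045 × 22500 / 9.8 = 10.33 mm
Layer 780–730 hPa: Δp = 50 hPa = 5000 Pa, q̄ = 0.0026 kg/kg → 0.0026 × 5000 / 9.8 = 1.33 mm
Layer 730–640 hPa: Δp = 90 hPa = 9000 Pa, q̄ = 0.0018 kg/kg → 0.0018 × 9000 / 9.8 = 1.65 mm
Layer 640–380 hPa: Δp = 260 hPa = 26000 Pa, q̄ = 0.0013 kg/kg → 0.0013 × 26000 / 9.8 = 3.45 mm
Layer 380–250 hPa: Δp = 130 hPa = 13000 Pa, q̄ = 0.00074 kg/kg → 0.00074 × 13000 / 9.8 = 0.98 mm
PW = 10.33 + 1.33 + 1.65 + 3.45 + 0.98 = 17.74 ≈ 17.7 mm.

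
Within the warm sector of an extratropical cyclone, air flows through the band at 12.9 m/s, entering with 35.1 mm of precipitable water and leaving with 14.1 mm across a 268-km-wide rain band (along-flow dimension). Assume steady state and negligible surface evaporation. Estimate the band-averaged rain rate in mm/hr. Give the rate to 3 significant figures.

Column moisture flux per unit crosswind length is F = V × PW.
Inflow: F_in = 12.9 × 35.1 = 452.79 mm·m/s
Outflow: F_out = 12.9 × 14.1 = 181.89 mm·m/s
Steady-state rate R = (F_in − F_out)/L = (452.79 − 181.89) / 268000 m = 1.011e-03 mm/s.
R = 1.011e-03 × 3600 = 3.64 mm/hr.

R ≈ 3.64 mm/hr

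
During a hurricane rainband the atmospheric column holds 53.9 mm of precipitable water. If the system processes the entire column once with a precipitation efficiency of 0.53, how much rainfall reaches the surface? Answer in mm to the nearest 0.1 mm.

Rainfall = ε × PW = 0.53 × 53.9 = 28.6 mm.

rainfall ≈ 28.6 mm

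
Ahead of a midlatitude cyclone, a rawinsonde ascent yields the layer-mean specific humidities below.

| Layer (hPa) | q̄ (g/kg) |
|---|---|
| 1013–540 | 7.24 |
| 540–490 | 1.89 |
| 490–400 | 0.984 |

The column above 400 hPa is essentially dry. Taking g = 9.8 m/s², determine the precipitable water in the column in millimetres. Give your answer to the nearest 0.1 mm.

PW ≈ 36.8 mm

Precipitable water is the column-integrated vapour mass per unit area: PW = (1/g) Σ q̄ Δp, with q in kg/kg and Δp in Pa (1 kg/m² of water = 1 mm).
Layer 1013–540 hPa: Δp = 473 hPa = 47300 Pa, q̄ = 0.00724 kg/kg → 0.00724 × 47300 / 9.8 = 34.94 mm
Layer 540–490 hPa: Δp = 50 hPa = 5000 Pa, q̄ = 0.00189 kg/kg → 0.00189 × 5000 / 9.8 = 0.96 mm
Layer 490–400 hPa: Δp = 90 hPa = 9000 Pa, q̄ = 0.000984 kg/kg → 0.000984 × 9000 / 9.8 = 0.90 mm
PW = 34.94 + 0.96 + 0.90 = 36.80 ≈ 36.8 mm.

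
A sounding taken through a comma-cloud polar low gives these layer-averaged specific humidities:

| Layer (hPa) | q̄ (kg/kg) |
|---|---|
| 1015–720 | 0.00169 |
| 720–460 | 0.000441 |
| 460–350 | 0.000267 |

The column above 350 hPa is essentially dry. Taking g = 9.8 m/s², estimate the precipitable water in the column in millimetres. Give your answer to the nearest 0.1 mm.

PW ≈ 6.6 mm

Precipitable water is the column-integrated vapour mass per unit area: PW = (1/g) Σ q̄ Δp, with q in kg/kg and Δp in Pa (1 kg/m² of water = 1 mm).
Layer 1015–720 hPa: Δp = 295 hPa = 29500 Pa, q̄ = 0.00169 kg/kg → 0.00169 × 29500 / 9.8 = 5.09 mm
Layer 720–460 hPa: Δp = 260 hPa = 26000 Pa, q̄ = 0.000441 kg/kg → 0.000441 × 26000 / 9.8 = 1.17 mm
Layer 460–350 hPa: Δp = 110 hPa = 11000 Pa, q̄ = 0.000267 kg/kg → 0.000267 × 11000 / 9.8 = 0.30 mm
PW = 5.09 + 1.17 + 0.30 = 6.56 ≈ 6.6 mm.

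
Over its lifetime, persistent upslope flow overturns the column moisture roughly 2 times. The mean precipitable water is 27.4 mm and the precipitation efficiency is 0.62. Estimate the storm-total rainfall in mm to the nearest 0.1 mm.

Each cycle deposits ε × PW = 0.62 × 27.4 = 16.988 mm.
Over 2 cycles: 2 × 16.988 = 34.0 mm.

rainfall ≈ 34.0 mm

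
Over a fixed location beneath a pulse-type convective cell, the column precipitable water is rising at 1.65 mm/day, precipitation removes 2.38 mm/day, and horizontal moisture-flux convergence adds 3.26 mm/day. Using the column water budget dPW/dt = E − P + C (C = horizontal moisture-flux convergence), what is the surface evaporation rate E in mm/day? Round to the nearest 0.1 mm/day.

dPW/dt = +1.65 mm/day.
E = dPW/dt + P − C = (+1.65) + 2.38 − (3.26) = 0.8 mm/day.

E ≈ 0.8 mm/day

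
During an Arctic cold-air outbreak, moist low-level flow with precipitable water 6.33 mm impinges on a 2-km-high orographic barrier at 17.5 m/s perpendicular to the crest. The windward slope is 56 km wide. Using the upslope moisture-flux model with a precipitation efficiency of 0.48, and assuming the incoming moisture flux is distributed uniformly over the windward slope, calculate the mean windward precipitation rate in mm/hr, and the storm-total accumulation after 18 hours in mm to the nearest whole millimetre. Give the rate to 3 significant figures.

R ≈ 3.42 mm/hr; total ≈ 62 mm

Incoming column moisture flux per unit ridge length: F = V × PW = 17.5 × 6.33 = 110.775 mm·m/s.
Spread over the 56 km slope with efficiency ε = 0.48: R = ε·F/W = 0.48 × 110.775 / 56000 m = 9.495e-04 mm/s.
R = 9.495e-04 × 3600 = 3.42 mm/hr.
Over 18 h: total = 3.42 × 18 = 61.56 ≈ 62 mm.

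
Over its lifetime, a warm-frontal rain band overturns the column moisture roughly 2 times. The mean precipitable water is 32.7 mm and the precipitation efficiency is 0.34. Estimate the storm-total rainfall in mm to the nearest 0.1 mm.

Each cycle deposits ε × PW = 0.34 × 32.7 = 11.118 mm.
Over 2 cycles: 2 × 11.118 = 22.2 mm.

rainfall ≈ 22.2 mm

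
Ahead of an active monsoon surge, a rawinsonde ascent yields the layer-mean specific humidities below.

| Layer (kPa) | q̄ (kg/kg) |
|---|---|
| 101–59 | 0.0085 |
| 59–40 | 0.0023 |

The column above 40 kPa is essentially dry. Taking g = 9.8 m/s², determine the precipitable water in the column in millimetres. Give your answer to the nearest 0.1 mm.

PW ≈ 40.9 mm

Precipitable water is the column-integrated vapour mass per unit area: PW = (1/g) Σ q̄ Δp, with q in kg/kg and Δp in Pa (1 kg/m² of water = 1 mm).
Layer 101–59 kPa: Δp = 420 hPa = 42000 Pa, q̄ = 0.0085 kg/kg → 0.0085 × 42000 / 9.8 = 36.43 mm
Layer 59–40 kPa: Δp = 190 hPa = 19000 Pa, q̄ = 0.0023 kg/kg → 0.0023 × 19000 / 9.8 = 4.46 mm
PW = 36.43 + 4.46 = 40.89 ≈ 40.9 mm.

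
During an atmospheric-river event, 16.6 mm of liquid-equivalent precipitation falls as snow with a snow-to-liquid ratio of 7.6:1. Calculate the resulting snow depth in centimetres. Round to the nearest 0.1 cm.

Snow depth = liquid × ratio = 16.6 mm × 7.6 = 126.16 mm = 12.6 cm.

snow depth ≈ 12.6 cm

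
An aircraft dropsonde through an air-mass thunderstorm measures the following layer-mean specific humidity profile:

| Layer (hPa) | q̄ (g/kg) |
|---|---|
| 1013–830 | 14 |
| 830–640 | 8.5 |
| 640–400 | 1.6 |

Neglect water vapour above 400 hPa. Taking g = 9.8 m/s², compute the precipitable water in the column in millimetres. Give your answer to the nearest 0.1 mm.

PW ≈ 46.5 mm

Precipitable water is the column-integrated vapour mass per unit area: PW = (1/g) Σ q̄ Δp, with q in kg/kg and Δp in Pa (1 kg/m² of water = 1 mm).
Layer 1013–830 hPa: Δp = 183 hPa = 18300 Pa, q̄ = 0.014 kg/kg → 0.014 × 18300 / 9.8 = 26.14 mm
Layer 830–640 hPa: Δp = 190 hPa = 19000 Pa, q̄ = 0.0085 kg/kg → 0.0085 × 19000 / 9.8 = 16.48 mm
Layer 640–400 hPa: Δp = 240 hPa = 24000 Pa, q̄ = 0.0016 kg/kg → 0.0016 × 24000 / 9.8 = 3.92 mm
PW = 26.14 + 16.48 + 3.92 = 46.54 ≈ 46.5 mm.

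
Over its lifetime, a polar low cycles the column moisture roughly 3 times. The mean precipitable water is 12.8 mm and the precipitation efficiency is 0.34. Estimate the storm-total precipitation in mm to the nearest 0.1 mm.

precipitation ≈ 13.1 mm

Each cycle deposits ε × PW = 0.34 × 12.8 = 4.352 mm.
Over 3 cycles: 3 × 4.352 = 13.1 mm.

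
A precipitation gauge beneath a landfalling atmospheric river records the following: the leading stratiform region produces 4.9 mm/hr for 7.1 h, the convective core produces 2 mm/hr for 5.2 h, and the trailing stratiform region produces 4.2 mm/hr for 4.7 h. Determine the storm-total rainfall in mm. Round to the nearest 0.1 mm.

total ≈ 64.9 mm

Total = Σ Rᵢ Δtᵢ = 4.9 × 7.1 + 2 × 5.2 + 4.2 × 4.7
      = 34.79 + 10.4 + 19.74 = 64.9 mm.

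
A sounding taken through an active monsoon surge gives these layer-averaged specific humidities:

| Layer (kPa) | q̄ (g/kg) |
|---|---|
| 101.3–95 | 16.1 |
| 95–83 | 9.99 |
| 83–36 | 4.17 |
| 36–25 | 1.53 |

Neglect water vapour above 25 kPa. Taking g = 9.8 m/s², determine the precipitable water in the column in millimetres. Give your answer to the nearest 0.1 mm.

PW ≈ 44.3 mm

Precipitable water is the column-integrated vapour mass per unit area: PW = (1/g) Σ q̄ Δp, with q in kg/kg and Δp in Pa (1 kg/m² of water = 1 mm).
Layer 101.3–95 kPa: Δp = 63 hPa = 6300 Pa, q̄ = 0.0161 kg/kg → 0.0161 × 6300 / 9.8 = 10.35 mm
Layer 95–83 kPa: Δp = 120 hPa = 12000 Pa, q̄ = 0.00999 kg/kg → 0.00999 × 12000 / 9.8 = 12.23 mm
Layer 83–36 kPa: Δp = 470 hPa = 47000 Pa, q̄ = 0.00417 kg/kg → 0.00417 × 47000 / 9.8 = 20.00 mm
Layer 36–25 kPa: Δp = 110 hPa = 11000 Pa, q̄ = 0.00153 kg/kg → 0.00153 × 11000 / 9.8 = 1.72 mm
PW = 10.35 + 12.23 + 20.00 + 1.72 = 44.30 ≈ 44.3 mm.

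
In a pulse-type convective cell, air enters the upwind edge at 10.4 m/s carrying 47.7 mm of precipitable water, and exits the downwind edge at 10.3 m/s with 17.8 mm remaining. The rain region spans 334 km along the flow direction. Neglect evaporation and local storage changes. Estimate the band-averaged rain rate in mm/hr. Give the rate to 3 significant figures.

Column moisture flux per unit crosswind length is F = V × PW.
Inflow: F_in = 10.4 × 47.7 = 496.08 mm·m/s
Outflow: F_out = 10.3 × 17.8 = 183.34 mm·m/s
Steady-state rate R = (F_in − F_out)/L = (496.08 − 183.34) / 334000 m = 9.363e-04 mm/s.
R = 9.363e-04 × 3600 = 3.37 mm/hr.

R ≈ 3.37 mm/hr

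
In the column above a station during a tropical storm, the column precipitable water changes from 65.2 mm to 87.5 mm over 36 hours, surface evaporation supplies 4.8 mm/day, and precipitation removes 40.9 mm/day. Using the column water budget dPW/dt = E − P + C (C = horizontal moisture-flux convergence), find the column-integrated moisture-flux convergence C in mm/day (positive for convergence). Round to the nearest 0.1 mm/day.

C ≈ 51.0 mm/day

dPW/dt = (87.5 − 65.2) mm / (36/24 day) = +14.867 mm/day.
C = dPW/dt − E + P = (+14.867) − 4.8 + 40.9 = 51.0 mm/day.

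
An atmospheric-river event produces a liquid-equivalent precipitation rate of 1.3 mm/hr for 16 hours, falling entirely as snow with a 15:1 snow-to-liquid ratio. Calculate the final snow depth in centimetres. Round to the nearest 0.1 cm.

snow depth ≈ 31.2 cm

Liquid-equivalent depth = 1.3 × 16 = 20.8 mm.
Snow depth = 20.8 mm × 15 = 312 mm = 31.2 cm.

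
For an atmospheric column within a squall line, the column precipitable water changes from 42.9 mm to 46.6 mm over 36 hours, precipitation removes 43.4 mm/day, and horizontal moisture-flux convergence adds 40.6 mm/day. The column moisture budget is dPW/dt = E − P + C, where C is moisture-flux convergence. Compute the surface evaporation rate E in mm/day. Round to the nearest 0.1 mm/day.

E ≈ 5.3 mm/day

dPW/dt = (46.6 − 42.9) mm / (36/24 day) = +2.467 mm/day.
E = dPW/dt + P − C = (+2.467) + 43.4 − (40.6) = 5.3 mm/day.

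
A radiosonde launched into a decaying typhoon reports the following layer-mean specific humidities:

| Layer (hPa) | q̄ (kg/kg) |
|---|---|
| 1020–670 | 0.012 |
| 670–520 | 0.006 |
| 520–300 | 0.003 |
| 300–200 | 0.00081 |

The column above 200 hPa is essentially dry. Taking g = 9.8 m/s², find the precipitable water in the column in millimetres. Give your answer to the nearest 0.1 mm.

Precipitable water is the column-integrated vapour mass per unit area: PW = (1/g) Σ q̄ Δp, with q in kg/kg and Δp in Pa (1 kg/m² of water = 1 mm).
Layer 1020–670 hPa: Δp = 350 hPa = 35000 Pa, q̄ = 0.012 kg/kg → 0.012 × 35000 / 9.8 = 42.86 mm
Layer 670–520 hPa: Δp = 150 hPa = 15000 Pa, q̄ = 0.006 kg/kg → 0.006 × 15000 / 9.8 = 9.18 mm
Layer 520–300 hPa: Δp = 220 hPa = 22000 Pa, q̄ = 0.003 kg/kg → 0.003 × 22000 / 9.8 = 6.73 mm
Layer 300–200 hPa: Δp = 100 hPa = 10000 Pa, q̄ = 0.00081 kg/kg → 0.00081 × 10000 / 9.8 = 0.83 mm
PW = 42.86 + 9.18 + 6.73 + 0.83 = 59.60 ≈ 59.6 mm.

PW ≈ 59.6 mm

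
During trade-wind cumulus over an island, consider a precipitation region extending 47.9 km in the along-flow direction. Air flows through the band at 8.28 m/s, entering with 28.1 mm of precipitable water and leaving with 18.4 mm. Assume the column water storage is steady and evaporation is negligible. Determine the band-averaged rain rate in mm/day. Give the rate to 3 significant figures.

R ≈ 145 mm/day

Column moisture flux per unit crosswind length is F = V × PW.
Inflow: F_in = 8.28 × 28.1 = 232.668 mm·m/s
Outflow: F_out = 8.28 × 18.4 = 152.352 mm·m/s
Steady-state rate R = (F_in − F_out)/L = (232.668 − 152.352) / 47900 m = 1.677e-03 mm/s.
R = 1.677e-03 × 3600 × 24 = 145 mm/day.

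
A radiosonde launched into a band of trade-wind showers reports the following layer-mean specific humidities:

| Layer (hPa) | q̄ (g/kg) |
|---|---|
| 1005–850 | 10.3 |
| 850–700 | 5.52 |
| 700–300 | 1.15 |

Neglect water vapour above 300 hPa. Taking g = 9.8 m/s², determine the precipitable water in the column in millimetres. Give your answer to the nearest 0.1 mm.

PW ≈ 29.4 mm

Precipitable water is the column-integrated vapour mass per unit area: PW = (1/g) Σ q̄ Δp, with q in kg/kg and Δp in Pa (1 kg/m² of water = 1 mm).
Layer 1005–850 hPa: Δp = 155 hPa = 15500 Pa, q̄ = 0.0103 kg/kg → 0.0103 × 15500 / 9.8 = 16.29 mm
Layer 850–700 hPa: Δp = 150 hPa = 15000 Pa, q̄ = 0.00552 kg/kg → 0.00552 × 15000 / 9.8 = 8.45 mm
Layer 700–300 hPa: Δp = 400 hPa = 40000 Pa, q̄ = 0.00115 kg/kg → 0.00115 × 40000 / 9.8 = 4.69 mm
PW = 16.29 + 8.45 + 4.69 = 29.43 ≈ 29.4 mm.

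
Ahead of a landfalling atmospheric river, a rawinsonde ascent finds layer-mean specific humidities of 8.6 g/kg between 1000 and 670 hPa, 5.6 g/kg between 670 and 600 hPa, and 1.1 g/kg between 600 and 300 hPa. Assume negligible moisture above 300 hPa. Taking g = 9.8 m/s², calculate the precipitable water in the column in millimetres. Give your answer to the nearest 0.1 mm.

PW ≈ 36.3 mm

Precipitable water is the column-integrated vapour mass per unit area: PW = (1/g) Σ q̄ Δp, with q in kg/kg and Δp in Pa (1 kg/m² of water = 1 mm).
Layer 1000–670 hPa: Δp = 330 hPa = 33000 Pa, q̄ = 0.0086 kg/kg → 0.0086 × 33000 / 9.8 = 28.96 mm
Layer 670–600 hPa: Δp = 70 hPa = 7000 Pa, q̄ = 0.0056 kg/kg → 0.0056 × 7000 / 9.8 = 4.00 mm
Layer 600–300 hPa: Δp = 300 hPa = 30000 Pa, q̄ = 0.0011 kg/kg → 0.0011 × 30000 / 9.8 = 3.37 mm
PW = 28.96 + 4.00 + 3.37 = 36.33 ≈ 36.3 mm.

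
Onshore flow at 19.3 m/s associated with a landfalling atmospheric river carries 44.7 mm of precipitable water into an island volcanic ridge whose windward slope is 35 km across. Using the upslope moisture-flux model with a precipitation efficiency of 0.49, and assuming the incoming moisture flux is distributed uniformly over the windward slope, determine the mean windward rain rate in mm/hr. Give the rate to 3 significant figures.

Incoming column moisture flux per unit ridge length: F = V × PW = 19.3 × 44.7 = 862.71 mm·m/s.
Spread over the 35 km slope with efficiency ε = 0.49: R = ε·F/W = 0.49 × 862.71 / 35000 m = 1.208e-02 mm/s.
R = 1.208e-02 × 3600 = 43.5 mm/hr.

R ≈ 43.5 mm/hr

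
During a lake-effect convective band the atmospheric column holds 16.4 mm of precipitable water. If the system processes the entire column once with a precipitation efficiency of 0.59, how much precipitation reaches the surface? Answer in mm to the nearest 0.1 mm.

precipitation ≈ 9.7 mm

Precipitation = ε × PW = 0.59 × 16.4 = 9.7 mm.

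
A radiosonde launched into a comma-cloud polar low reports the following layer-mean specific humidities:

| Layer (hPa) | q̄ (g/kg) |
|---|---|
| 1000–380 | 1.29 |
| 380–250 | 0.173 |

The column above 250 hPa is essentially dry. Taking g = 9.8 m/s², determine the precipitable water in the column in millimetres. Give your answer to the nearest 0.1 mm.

PW ≈ 8.4 mm

Precipitable water is the column-integrated vapour mass per unit area: PW = (1/g) Σ q̄ Δp, with q in kg/kg and Δp in Pa (1 kg/m² of water = 1 mm).
Layer 1000–380 hPa: Δp = 620 hPa = 62000 Pa, q̄ = 0.00129 kg/kg → 0.00129 × 62000 / 9.8 = 8.16 mm
Layer 380–250 hPa: Δp = 130 hPa = 13000 Pa, q̄ = 0.000173 kg/kg → 0.000173 × 13000 / 9.8 = 0.23 mm
PW = 8.16 + 0.23 = 8.39 ≈ 8.4 mm.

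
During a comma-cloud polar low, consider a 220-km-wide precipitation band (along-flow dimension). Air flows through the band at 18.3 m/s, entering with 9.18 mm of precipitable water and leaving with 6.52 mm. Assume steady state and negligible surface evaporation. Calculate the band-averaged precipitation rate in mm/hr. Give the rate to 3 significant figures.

R ≈ 0.797 mm/hr

Column moisture flux per unit crosswind length is F = V × PW.
Inflow: F_in = 18.3 × 9.18 = 167.994 mm·m/s
Outflow: F_out = 18.3 × 6.52 = 119.316 mm·m/s
Steady-state rate R = (F_in − F_out)/L = (167.994 − 119.316) / 220000 m = 2.213e-04 mm/s.
R = 2.213e-04 × 3600 = 0.797 mm/hr.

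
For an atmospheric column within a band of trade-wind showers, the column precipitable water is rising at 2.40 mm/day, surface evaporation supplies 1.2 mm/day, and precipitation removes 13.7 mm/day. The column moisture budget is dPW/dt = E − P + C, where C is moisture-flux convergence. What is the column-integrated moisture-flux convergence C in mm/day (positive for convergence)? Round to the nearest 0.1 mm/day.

C ≈ 14.9 mm/day

dPW/dt = +2.40 mm/day.
C = dPW/dt − E + P = (+2.40) − 1.2 + 13.7 = 14.9 mm/day.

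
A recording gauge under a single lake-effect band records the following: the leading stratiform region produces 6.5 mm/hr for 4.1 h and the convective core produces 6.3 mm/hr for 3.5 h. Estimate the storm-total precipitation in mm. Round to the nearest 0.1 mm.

Total = Σ Rᵢ Δtᵢ = 6.5 × 4.1 + 6.3 × 3.5
      = 26.65 + 22.05 = 48.7 mm.

total ≈ 48.7 mm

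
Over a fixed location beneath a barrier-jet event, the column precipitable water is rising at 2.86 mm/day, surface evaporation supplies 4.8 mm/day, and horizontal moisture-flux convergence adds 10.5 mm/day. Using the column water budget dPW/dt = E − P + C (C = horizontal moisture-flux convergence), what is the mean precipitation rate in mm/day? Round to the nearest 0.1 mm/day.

dPW/dt = +2.86 mm/day.
P = E + C − dPW/dt = 4.8 + (10.5) − (+2.86) = 12.4 mm/day.

P ≈ 12.4 mm/day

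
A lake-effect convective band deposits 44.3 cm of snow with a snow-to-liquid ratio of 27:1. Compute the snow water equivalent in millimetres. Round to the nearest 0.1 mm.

SWE = snow depth / ratio = 44.3 cm / 27 = 1.641 cm = 16.4 mm.

SWE ≈ 16.4 mm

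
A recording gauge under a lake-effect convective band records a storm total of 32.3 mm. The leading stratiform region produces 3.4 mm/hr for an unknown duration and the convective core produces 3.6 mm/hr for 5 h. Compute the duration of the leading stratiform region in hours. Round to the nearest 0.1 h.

Known phases: 3.6 × 5 = 18 mm.
Remaining depth = 32.3 − 18 = 14.3 mm.
Duration = 14.3 / 3.4 = 4.2 h.

duration ≈ 4.2 h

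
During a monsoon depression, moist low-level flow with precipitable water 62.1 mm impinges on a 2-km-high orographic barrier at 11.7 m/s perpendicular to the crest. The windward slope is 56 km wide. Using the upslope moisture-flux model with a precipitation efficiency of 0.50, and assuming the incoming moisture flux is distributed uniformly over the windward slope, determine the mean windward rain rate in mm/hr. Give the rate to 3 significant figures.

Incoming column moisture flux per unit ridge length: F = V × PW = 11.7 × 62.1 = 726.57 mm·m/s.
Spread over the 56 km slope with efficiency ε = 0.50: R = ε·F/W = 0.50 × 726.57 / 56000 m = 6.487e-03 mm/s.
R = 6.487e-03 × 3600 = 23.4 mm/hr.

R ≈ 23.4 mm/hr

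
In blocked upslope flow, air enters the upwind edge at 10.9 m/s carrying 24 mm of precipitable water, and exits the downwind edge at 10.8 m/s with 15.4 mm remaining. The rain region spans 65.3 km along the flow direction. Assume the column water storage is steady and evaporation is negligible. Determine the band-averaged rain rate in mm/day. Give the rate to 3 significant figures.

R ≈ 126 mm/day

Column moisture flux per unit crosswind length is F = V × PW.
Inflow: F_in = 10.9 × 24 = 261.6 mm·m/s
Outflow: F_out = 10.8 × 15.4 = 166.32 mm·m/s
Steady-state rate R = (F_in − F_out)/L = (261.6 − 166.32) / 65300 m = 1.459e-03 mm/s.
R = 1.459e-03 × 3600 × 24 = 126 mm/day.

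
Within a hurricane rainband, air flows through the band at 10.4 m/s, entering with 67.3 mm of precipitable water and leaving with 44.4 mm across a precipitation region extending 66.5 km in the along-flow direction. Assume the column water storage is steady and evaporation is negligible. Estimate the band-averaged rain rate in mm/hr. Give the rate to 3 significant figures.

R ≈ 12.9 mm/hr

Column moisture flux per unit crosswind length is F = V × PW.
Inflow: F_in = 10.4 × 67.3 = 699.92 mm·m/s
Outflow: F_out = 10.4 × 44.4 = 461.76 mm·m/s
Steady-state rate R = (F_in − F_out)/L = (699.92 − 461.76) / 66500 m = 3.581e-03 mm/s.
R = 3.581e-03 × 3600 = 12.9 mm/hr.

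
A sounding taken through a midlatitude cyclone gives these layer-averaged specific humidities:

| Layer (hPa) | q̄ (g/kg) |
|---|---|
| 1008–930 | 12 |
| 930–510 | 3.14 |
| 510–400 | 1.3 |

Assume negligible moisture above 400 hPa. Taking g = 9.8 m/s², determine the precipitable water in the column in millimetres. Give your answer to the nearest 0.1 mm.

PW ≈ 24.5 mm

Precipitable water is the column-integrated vapour mass per unit area: PW = (1/g) Σ q̄ Δp, with q in kg/kg and Δp in Pa (1 kg/m² of water = 1 mm).
Layer 1008–930 hPa: Δp = 78 hPa = 7800 Pa, q̄ = 0.012 kg/kg → 0.012 × 7800 / 9.8 = 9.55 mm
Layer 930–510 hPa: Δp = 420 hPa = 42000 Pa, q̄ = 0.00314 kg/kg → 0.00314 × 42000 / 9.8 = 13.46 mm
Layer 510–400 hPa: Δp = 110 hPa = 11000 Pa, q̄ = 0.0013 kg/kg → 0.0013 × 11000 / 9.8 = 1.46 mm
PW = 9.55 + 13.46 + 1.46 = 24.47 ≈ 24.5 mm.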